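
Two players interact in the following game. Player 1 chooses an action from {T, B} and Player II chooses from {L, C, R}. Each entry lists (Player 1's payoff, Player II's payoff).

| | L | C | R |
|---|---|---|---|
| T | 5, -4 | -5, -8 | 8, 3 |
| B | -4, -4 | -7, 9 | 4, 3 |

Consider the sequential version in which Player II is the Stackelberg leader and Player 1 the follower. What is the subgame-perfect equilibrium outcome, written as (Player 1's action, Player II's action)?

Work backward from Player 1's decision.
- L: BR = T, leader payoff -4.
- C: BR = T, leader payoff -8.
- R: BR = T, leader payoff 3.
Among -4, -8, 3, the best is 3 at R. Subgame-perfect outcome: (T, R) with payoffs (8, 3).

(T, R)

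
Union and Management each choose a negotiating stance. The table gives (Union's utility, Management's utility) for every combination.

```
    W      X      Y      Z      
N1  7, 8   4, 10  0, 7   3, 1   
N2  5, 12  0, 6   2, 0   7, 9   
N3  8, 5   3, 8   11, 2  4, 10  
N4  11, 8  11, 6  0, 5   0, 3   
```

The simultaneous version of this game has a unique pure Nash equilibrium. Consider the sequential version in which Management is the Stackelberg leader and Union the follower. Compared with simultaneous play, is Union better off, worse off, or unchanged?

worse off

Work backward from Union's decision.
- W → Union plays N4 (best of 7, 5, 8, 11); Management gets 8.
- X → Union plays N4 (best of 4, 0, 3, 11); Management gets 6.
- Y → Union plays N3 (best of 0, 2, 11, 0); Management gets 2.
- Z → Union plays N2 (best of 3, 7, 4, 0); Management gets 9.
Maximizing over 8, 6, 2, 9, Management chooses Z. Subgame-perfect outcome: (N2, Z) with payoffs (7, 9).
For the simultaneous game, intersect best replies.
Union's best replies: W→N4; X→N4; Y→N3; Z→N2.
Management's best replies: N1→X; N2→W; N3→Z; N4→W.
Only (N4, W) has each player best-responding; Nash payoffs (11, 8).
Union earns 7 sequentially versus 11 at the Nash outcome: worse off.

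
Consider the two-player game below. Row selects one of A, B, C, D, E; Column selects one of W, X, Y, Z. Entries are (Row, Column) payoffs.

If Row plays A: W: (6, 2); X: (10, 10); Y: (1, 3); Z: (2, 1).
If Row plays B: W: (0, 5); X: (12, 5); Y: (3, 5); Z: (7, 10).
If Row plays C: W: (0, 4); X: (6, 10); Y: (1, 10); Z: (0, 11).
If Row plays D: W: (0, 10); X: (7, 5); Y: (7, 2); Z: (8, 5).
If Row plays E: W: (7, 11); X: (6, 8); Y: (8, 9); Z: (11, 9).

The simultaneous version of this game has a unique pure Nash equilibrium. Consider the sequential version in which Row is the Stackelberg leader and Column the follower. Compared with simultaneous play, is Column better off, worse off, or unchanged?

Solve by backward induction (Row leads).
- A: Column compares 2, 10, 3, 1 and picks X; Row would get 10.
- B: Column compares 5, 5, 5, 10 and picks Z; Row would get 7.
- C: Column compares 4, 10, 10, 11 and picks Z; Row would get 0.
- D: Column compares 10, 5, 2, 5 and picks W; Row would get 0.
- E: Column compares 11, 8, 9, 9 and picks W; Row would get 7.
Row's induced payoffs are 10, 7, 0, 0, 7, so Row commits to A. Subgame-perfect outcome: (A, X) with payoffs (10, 10).
Under simultaneous play:
Row's best replies: W→E; X→B; Y→E; Z→E.
Column's best replies: A→X; B→Z; C→Z; D→W; E→W.
Only (E, W) has each player best-responding; Nash payoffs (7, 11).
Column earns 10 sequentially versus 11 at the Nash outcome: worse off.

worse off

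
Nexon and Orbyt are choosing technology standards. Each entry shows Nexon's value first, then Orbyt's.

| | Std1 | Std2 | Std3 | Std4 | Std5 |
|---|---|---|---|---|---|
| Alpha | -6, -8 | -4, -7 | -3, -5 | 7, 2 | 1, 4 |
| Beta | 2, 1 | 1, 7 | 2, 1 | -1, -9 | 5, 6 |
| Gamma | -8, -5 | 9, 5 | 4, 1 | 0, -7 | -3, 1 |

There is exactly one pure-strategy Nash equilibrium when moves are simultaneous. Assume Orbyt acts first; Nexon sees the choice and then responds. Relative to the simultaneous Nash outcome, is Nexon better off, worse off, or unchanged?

Solve by backward induction (Orbyt leads).
- Std1 → Nexon plays Beta (best of -6, 2, -8); Orbyt gets 1.
- Std2 → Nexon plays Gamma (best of -4, 1, 9); Orbyt gets 5.
- Std3 → Nexon plays Gamma (best of -3, 2, 4); Orbyt gets 1.
- Std4 → Nexon plays Alpha (best of 7, -1, 0); Orbyt gets 2.
- Std5 → Nexon plays Beta (best of 1, 5, -3); Orbyt gets 6.
Maximizing over 1, 5, 1, 2, 6, Orbyt chooses Std5. Subgame-perfect outcome: (Beta, Std5) with payoffs (5, 6).
Now find the simultaneous Nash equilibrium.
Nexon's best replies: Std1→Beta; Std2→Gamma; Std3→Gamma; Std4→Alpha; Std5→Beta.
Orbyt's best replies: Alpha→Std5; Beta→Std2; Gamma→Std2.
Only (Gamma, Std2) has each player best-responding; Nash payoffs (9, 5).
Nexon earns 5 sequentially versus 9 at the Nash outcome: worse off.

worse off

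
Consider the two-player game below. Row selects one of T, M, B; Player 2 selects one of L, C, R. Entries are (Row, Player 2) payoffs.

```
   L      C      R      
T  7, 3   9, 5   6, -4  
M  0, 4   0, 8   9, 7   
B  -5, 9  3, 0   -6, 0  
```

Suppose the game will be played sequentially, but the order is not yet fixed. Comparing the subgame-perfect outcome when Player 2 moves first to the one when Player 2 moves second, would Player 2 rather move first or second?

first

If Row leads: Player 2's best replies are T→C, M→C, B→L; Row's induced payoffs 9, 0, -5; outcome (T, C), payoffs (9, 5).
If Player 2 leads: Row's best replies are L→T, C→T, R→M; Player 2's induced payoffs 3, 5, 7; outcome (M, R), payoffs (9, 7).
Player 2 gets 7 moving first and 5 moving second, so Player 2 prefers to move first.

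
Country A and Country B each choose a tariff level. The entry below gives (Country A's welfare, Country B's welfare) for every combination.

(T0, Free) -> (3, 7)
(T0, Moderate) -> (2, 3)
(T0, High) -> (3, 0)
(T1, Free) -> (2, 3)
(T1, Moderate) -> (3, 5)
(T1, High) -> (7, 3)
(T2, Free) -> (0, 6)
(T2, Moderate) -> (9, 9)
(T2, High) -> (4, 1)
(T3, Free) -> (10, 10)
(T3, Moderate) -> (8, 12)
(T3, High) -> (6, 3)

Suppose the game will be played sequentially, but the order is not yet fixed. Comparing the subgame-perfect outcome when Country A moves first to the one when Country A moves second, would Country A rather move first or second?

If Country A leads: Country B's best replies are T0→Free, T1→Moderate, T2→Moderate, T3→Moderate; Country A's induced payoffs 3, 3, 9, 8; outcome (T2, Moderate), payoffs (9, 9).
If Country B leads: Country A's best replies are Free→T3, Moderate→T2, High→T1; Country B's induced payoffs 10, 9, 3; outcome (T3, Free), payoffs (10, 10).
Country A gets 9 moving first and 10 moving second, so Country A prefers to move second.

second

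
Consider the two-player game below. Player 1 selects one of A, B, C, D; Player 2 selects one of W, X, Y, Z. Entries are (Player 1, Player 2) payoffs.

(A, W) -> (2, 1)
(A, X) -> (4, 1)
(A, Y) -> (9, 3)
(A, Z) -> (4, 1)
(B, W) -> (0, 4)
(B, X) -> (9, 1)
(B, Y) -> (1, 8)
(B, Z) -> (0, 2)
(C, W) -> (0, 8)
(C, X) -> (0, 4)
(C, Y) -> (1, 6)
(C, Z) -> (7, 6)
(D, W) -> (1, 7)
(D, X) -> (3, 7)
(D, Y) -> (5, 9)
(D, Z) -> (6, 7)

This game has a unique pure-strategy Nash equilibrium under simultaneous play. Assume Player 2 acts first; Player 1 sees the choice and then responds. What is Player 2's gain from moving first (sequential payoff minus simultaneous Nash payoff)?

Work backward from Player 1's decision.
- W: BR = A, leader payoff 1.
- X: BR = B, leader payoff 1.
- Y: BR = A, leader payoff 3.
- Z: BR = C, leader payoff 6.
Maximizing over 1, 1, 3, 6, Player 2 chooses Z. Subgame-perfect outcome: (C, Z) with payoffs (7, 6).
Under simultaneous play:
Player 1's best replies: W→A; X→B; Y→A; Z→C.
Player 2's best replies: A→Y; B→Y; C→W; D→Y.
The unique mutual best reply is (A, Y), giving (9, 3).
Player 2's commitment gain: 6 − 3 = 3.

3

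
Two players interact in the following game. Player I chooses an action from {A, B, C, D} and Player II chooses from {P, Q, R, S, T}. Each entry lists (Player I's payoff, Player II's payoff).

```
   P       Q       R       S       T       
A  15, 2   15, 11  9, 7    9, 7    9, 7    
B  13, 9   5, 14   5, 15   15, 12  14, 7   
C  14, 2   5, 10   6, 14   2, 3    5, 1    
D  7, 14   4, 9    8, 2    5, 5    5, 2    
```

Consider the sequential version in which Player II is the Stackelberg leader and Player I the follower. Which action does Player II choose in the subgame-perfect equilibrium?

S

Player I best-responds to each possible Player II move:
- P → Player I plays A (best of 15, 13, 14, 7); Player II gets 2.
- Q → Player I plays A (best of 15, 5, 5, 4); Player II gets 11.
- R → Player I plays A (best of 9, 5, 6, 8); Player II gets 7.
- S → Player I plays B (best of 9, 15, 2, 5); Player II gets 12.
- T → Player I plays B (best of 9, 14, 5, 5); Player II gets 7.
Maximizing over 2, 11, 7, 12, 7, Player II chooses S. Subgame-perfect outcome: (B, S) with payoffs (15, 12).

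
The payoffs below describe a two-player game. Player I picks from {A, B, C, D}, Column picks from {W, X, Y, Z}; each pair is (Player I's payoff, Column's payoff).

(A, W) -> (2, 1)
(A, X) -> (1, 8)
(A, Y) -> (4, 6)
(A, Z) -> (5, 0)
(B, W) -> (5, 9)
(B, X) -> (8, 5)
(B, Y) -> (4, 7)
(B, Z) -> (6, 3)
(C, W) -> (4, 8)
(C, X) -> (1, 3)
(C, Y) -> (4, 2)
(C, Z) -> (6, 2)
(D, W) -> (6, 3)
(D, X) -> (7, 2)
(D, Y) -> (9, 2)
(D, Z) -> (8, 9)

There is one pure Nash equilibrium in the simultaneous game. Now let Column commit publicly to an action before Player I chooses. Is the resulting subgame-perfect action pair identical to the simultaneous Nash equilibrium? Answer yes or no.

yes

Player I best-responds to each possible Column move:
- W: Player I compares 2, 5, 4, 6 and picks D; Column would get 3.
- X: Player I compares 1, 8, 1, 7 and picks B; Column would get 5.
- Y: Player I compares 4, 4, 4, 9 and picks D; Column would get 2.
- Z: Player I compares 5, 6, 6, 8 and picks D; Column would get 9.
Among 3, 5, 2, 9, the best is 9 at Z. Subgame-perfect outcome: (D, Z) with payoffs (8, 9).
Under simultaneous play:
Player I's best replies: W→D; X→B; Y→D; Z→D.
Column's best replies: A→X; B→W; C→W; D→Z.
Only (D, Z) has each player best-responding; Nash payoffs (8, 9).
Sequential outcome (D, Z) coincides with the Nash profile (D, Z).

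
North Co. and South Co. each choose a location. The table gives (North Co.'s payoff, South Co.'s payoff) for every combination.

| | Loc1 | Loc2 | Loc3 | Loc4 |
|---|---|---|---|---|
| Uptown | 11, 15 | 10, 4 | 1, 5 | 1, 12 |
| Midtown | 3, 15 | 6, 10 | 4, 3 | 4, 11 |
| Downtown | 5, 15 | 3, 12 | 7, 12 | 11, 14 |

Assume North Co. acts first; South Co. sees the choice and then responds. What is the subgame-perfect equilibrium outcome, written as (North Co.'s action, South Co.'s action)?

(Uptown, Loc1)

Work backward from South Co.'s decision.
- Uptown → South Co. plays Loc1 (best of 15, 4, 5, 12); North Co. gets 11.
- Midtown → South Co. plays Loc1 (best of 15, 10, 3, 11); North Co. gets 3.
- Downtown → South Co. plays Loc1 (best of 15, 12, 12, 14); North Co. gets 5.
Maximizing over 11, 3, 5, North Co. chooses Uptown. Subgame-perfect outcome: (Uptown, Loc1) with payoffs (11, 15).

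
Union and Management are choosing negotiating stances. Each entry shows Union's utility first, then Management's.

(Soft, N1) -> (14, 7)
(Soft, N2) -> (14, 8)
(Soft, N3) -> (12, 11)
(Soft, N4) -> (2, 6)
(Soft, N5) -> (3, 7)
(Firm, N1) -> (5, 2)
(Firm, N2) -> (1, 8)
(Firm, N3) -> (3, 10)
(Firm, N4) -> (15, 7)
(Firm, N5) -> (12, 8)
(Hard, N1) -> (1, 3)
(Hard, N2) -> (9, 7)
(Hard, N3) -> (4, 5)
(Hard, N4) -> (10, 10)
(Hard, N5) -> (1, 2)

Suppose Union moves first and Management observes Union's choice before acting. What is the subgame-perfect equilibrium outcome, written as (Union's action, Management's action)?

(Soft, N3)

Backward induction with Union moving first.
- Soft: Management compares 7, 8, 11, 6, 7 and picks N3; Union would get 12.
- Firm: Management compares 2, 8, 10, 7, 8 and picks N3; Union would get 3.
- Hard: Management compares 3, 7, 5, 10, 2 and picks N4; Union would get 10.
Union's induced payoffs are 12, 3, 10, so Union commits to Soft. Subgame-perfect outcome: (Soft, N3) with payoffs (12, 11).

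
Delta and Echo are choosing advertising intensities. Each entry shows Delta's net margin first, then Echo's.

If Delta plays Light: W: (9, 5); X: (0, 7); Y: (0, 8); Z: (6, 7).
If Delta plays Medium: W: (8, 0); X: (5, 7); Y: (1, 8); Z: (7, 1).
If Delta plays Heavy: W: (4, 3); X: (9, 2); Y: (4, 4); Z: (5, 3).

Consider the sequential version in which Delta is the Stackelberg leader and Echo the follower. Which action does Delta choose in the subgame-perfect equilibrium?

Echo best-responds to each possible Delta move:
- Light: Echo compares 5, 7, 8, 7 and picks Y; Delta would get 0.
- Medium: Echo compares 0, 7, 8, 1 and picks Y; Delta would get 1.
- Heavy: Echo compares 3, 2, 4, 3 and picks Y; Delta would get 4.
Maximizing over 0, 1, 4, Delta chooses Heavy. Subgame-perfect outcome: (Heavy, Y) with payoffs (4, 4).

Heavy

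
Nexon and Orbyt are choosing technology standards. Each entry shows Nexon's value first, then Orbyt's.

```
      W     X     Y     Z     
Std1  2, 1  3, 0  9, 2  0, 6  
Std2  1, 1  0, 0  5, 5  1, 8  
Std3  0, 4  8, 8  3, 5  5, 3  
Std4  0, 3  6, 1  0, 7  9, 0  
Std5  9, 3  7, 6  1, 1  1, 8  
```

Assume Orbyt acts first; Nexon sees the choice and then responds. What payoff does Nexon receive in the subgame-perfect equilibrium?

8

Work backward from Nexon's decision.
- W → Nexon plays Std5 (best of 2, 1, 0, 0, 9); Orbyt gets 3.
- X → Nexon plays Std3 (best of 3, 0, 8, 6, 7); Orbyt gets 8.
- Y → Nexon plays Std1 (best of 9, 5, 3, 0, 1); Orbyt gets 2.
- Z → Nexon plays Std4 (best of 0, 1, 5, 9, 1); Orbyt gets 0.
Maximizing over 3, 8, 2, 0, Orbyt chooses X. Subgame-perfect outcome: (Std3, X) with payoffs (8, 8).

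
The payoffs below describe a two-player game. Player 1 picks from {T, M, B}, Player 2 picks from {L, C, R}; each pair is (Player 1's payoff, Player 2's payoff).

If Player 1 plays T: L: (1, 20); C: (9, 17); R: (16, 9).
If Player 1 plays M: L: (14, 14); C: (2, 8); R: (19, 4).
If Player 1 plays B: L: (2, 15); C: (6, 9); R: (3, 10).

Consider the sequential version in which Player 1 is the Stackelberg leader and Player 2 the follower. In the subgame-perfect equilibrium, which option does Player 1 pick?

M

Solve by backward induction (Player 1 leads).
- T → Player 2 plays L (best of 20, 17, 9); Player 1 gets 1.
- M → Player 2 plays L (best of 14, 8, 4); Player 1 gets 14.
- B → Player 2 plays L (best of 15, 9, 10); Player 1 gets 2.
Player 1's induced payoffs are 1, 14, 2, so Player 1 commits to M. Subgame-perfect outcome: (M, L) with payoffs (14, 14).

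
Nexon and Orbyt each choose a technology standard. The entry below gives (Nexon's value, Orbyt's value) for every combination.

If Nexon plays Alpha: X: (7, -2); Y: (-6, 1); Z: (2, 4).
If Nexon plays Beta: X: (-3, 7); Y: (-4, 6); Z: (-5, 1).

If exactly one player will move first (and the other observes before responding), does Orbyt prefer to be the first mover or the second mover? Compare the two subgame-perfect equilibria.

If Nexon leads: Orbyt's best replies are Alpha→Z, Beta→X; Nexon's induced payoffs 2, -3; outcome (Alpha, Z), payoffs (2, 4).
If Orbyt leads: Nexon's best replies are X→Alpha, Y→Beta, Z→Alpha; Orbyt's induced payoffs -2, 6, 4; outcome (Beta, Y), payoffs (-4, 6).
Orbyt gets 6 moving first and 4 moving second, so Orbyt prefers to move first.

first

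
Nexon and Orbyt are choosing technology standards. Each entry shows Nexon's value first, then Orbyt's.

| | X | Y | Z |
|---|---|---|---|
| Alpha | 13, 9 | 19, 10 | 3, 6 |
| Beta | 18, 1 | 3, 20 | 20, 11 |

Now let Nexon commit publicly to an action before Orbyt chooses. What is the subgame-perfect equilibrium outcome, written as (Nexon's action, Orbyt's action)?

Orbyt best-responds to each possible Nexon move:
- Alpha → Orbyt plays Y (best of 9, 10, 6); Nexon gets 19.
- Beta → Orbyt plays Y (best of 1, 20, 11); Nexon gets 3.
Among 19, 3, the best is 19 at Alpha. Subgame-perfect outcome: (Alpha, Y) with payoffs (19, 10).

(Alpha, Y)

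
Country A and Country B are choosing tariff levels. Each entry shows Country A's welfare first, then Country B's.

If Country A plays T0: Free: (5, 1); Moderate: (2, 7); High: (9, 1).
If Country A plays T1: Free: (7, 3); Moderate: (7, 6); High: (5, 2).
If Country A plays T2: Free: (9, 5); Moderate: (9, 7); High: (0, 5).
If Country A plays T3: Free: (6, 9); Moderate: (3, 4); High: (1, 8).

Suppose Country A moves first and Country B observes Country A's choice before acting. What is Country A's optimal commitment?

T2

Work backward from Country B's decision.
- T0: BR = Moderate, leader payoff 2.
- T1: BR = Moderate, leader payoff 7.
- T2: BR = Moderate, leader payoff 9.
- T3: BR = Free, leader payoff 6.
Among 2, 7, 9, 6, the best is 9 at T2. Subgame-perfect outcome: (T2, Moderate) with payoffs (9, 7).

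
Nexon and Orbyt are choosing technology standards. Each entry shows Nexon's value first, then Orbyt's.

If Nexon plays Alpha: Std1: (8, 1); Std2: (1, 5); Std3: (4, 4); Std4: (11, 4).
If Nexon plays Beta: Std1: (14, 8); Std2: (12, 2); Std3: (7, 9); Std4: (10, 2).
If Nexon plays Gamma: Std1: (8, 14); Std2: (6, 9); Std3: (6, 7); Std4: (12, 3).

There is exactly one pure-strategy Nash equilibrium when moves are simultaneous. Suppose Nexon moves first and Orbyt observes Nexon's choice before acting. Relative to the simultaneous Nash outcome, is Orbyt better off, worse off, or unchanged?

Solve by backward induction (Nexon leads).
- Alpha → Orbyt plays Std2 (best of 1, 5, 4, 4); Nexon gets 1.
- Beta → Orbyt plays Std3 (best of 8, 2, 9, 2); Nexon gets 7.
- Gamma → Orbyt plays Std1 (best of 14, 9, 7, 3); Nexon gets 8.
Among 1, 7, 8, the best is 8 at Gamma. Subgame-perfect outcome: (Gamma, Std1) with payoffs (8, 14).
Now find the simultaneous Nash equilibrium.
Nexon's best replies: Std1→Beta; Std2→Beta; Std3→Beta; Std4→Gamma.
Orbyt's best replies: Alpha→Std2; Beta→Std3; Gamma→Std1.
The unique mutual best reply is (Beta, Std3), giving (7, 9).
Orbyt earns 14 sequentially versus 9 at the Nash outcome: better off.

better off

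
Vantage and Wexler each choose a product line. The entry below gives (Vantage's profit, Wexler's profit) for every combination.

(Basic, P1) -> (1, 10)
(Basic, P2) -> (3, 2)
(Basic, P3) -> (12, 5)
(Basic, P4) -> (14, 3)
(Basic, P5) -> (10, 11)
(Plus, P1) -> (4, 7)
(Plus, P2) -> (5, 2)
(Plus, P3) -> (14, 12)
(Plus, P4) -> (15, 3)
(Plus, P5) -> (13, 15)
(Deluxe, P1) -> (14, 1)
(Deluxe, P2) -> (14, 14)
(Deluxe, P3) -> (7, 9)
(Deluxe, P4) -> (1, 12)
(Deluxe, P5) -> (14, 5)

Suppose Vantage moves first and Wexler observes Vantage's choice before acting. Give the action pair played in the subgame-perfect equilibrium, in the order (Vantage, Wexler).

Backward induction with Vantage moving first.
- Basic: BR = P5, leader payoff 10.
- Plus: BR = P5, leader payoff 13.
- Deluxe: BR = P2, leader payoff 14.
Maximizing over 10, 13, 14, Vantage chooses Deluxe. Subgame-perfect outcome: (Deluxe, P2) with payoffs (14, 14).

(Deluxe, P2)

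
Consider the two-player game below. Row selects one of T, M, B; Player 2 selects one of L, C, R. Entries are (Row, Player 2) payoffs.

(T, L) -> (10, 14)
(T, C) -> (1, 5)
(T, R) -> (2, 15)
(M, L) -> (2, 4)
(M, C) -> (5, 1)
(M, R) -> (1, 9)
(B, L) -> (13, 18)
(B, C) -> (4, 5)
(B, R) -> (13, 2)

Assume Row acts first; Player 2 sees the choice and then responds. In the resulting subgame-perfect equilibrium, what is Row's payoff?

13

Solve by backward induction (Row leads).
- T: Player 2 compares 14, 5, 15 and picks R; Row would get 2.
- M: Player 2 compares 4, 1, 9 and picks R; Row would get 1.
- B: Player 2 compares 18, 5, 2 and picks L; Row would get 13.
Maximizing over 2, 1, 13, Row chooses B. Subgame-perfect outcome: (B, L) with payoffs (13, 18).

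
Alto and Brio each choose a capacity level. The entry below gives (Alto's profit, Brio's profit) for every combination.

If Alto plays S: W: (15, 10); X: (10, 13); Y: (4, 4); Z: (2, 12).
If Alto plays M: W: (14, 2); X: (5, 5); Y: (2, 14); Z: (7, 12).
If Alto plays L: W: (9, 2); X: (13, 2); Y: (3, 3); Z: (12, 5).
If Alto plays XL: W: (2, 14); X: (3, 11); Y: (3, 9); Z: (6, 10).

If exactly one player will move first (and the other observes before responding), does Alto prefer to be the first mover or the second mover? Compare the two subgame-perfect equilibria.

If Alto leads: Brio's best replies are S→X, M→Y, L→Z, XL→W; Alto's induced payoffs 10, 2, 12, 2; outcome (L, Z), payoffs (12, 5).
If Brio leads: Alto's best replies are W→S, X→L, Y→S, Z→L; Brio's induced payoffs 10, 2, 4, 5; outcome (S, W), payoffs (15, 10).
Alto gets 12 moving first and 15 moving second, so Alto prefers to move second.

second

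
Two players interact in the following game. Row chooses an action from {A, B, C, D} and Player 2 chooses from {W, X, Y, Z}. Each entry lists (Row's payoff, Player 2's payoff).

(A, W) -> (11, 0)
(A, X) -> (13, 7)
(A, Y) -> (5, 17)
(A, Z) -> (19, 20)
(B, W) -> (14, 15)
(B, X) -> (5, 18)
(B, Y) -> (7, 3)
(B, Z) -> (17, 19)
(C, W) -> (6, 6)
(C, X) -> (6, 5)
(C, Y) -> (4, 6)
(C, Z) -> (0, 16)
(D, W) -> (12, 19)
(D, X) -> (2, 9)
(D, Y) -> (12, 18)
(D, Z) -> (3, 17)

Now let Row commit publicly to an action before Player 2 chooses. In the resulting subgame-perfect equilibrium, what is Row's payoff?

Player 2 best-responds to each possible Row move:
- A: BR = Z, leader payoff 19.
- B: BR = Z, leader payoff 17.
- C: BR = Z, leader payoff 0.
- D: BR = W, leader payoff 12.
Maximizing over 19, 17, 0, 12, Row chooses A. Subgame-perfect outcome: (A, Z) with payoffs (19, 20).

19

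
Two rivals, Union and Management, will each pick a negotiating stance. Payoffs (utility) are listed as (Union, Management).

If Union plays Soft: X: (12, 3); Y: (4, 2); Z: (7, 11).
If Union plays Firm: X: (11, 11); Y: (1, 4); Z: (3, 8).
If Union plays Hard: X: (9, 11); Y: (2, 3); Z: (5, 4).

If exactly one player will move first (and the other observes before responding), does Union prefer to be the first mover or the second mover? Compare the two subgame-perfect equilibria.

first

If Union leads: Management's best replies are Soft→Z, Firm→X, Hard→X; Union's induced payoffs 7, 11, 9; outcome (Firm, X), payoffs (11, 11).
If Management leads: Union's best replies are X→Soft, Y→Soft, Z→Soft; Management's induced payoffs 3, 2, 11; outcome (Soft, Z), payoffs (7, 11).
Union gets 11 moving first and 7 moving second, so Union prefers to move first.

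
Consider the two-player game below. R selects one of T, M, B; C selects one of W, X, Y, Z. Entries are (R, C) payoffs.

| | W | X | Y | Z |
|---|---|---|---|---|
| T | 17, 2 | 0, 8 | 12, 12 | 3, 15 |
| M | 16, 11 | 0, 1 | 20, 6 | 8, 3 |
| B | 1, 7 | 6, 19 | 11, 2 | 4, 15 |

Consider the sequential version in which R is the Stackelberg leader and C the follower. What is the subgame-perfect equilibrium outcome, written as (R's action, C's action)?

Solve by backward induction (R leads).
- T → C plays Z (best of 2, 8, 12, 15); R gets 3.
- M → C plays W (best of 11, 1, 6, 3); R gets 16.
- B → C plays X (best of 7, 19, 2, 15); R gets 6.
R's induced payoffs are 3, 16, 6, so R commits to M. Subgame-perfect outcome: (M, W) with payoffs (16, 11).

(M, W)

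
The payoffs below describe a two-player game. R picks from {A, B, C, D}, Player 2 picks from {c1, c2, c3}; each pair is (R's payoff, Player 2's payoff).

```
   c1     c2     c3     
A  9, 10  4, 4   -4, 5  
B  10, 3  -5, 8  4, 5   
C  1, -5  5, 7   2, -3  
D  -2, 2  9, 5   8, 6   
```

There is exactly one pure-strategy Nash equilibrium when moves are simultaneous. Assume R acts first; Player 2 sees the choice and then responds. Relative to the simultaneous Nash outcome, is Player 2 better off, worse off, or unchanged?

Solve by backward induction (R leads).
- A: Player 2 compares 10, 4, 5 and picks c1; R would get 9.
- B: Player 2 compares 3, 8, 5 and picks c2; R would get -5.
- C: Player 2 compares -5, 7, -3 and picks c2; R would get 5.
- D: Player 2 compares 2, 5, 6 and picks c3; R would get 8.
Maximizing over 9, -5, 5, 8, R chooses A. Subgame-perfect outcome: (A, c1) with payoffs (9, 10).
For the simultaneous game, intersect best replies.
R's best replies: c1→B; c2→D; c3→D.
Player 2's best replies: A→c1; B→c2; C→c2; D→c3.
Only (D, c3) has each player best-responding; Nash payoffs (8, 6).
Player 2 earns 10 sequentially versus 6 at the Nash outcome: better off.

better off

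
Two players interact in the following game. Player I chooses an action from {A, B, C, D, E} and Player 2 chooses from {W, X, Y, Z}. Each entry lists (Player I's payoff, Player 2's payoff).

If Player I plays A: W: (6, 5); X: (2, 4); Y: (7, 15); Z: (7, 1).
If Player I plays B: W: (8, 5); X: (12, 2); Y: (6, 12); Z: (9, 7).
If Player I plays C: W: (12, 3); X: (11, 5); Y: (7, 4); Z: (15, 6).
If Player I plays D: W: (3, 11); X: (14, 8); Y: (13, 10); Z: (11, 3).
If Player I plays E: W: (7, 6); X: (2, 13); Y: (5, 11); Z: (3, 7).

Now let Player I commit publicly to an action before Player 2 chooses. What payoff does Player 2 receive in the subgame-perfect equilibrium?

Work backward from Player 2's decision.
- A: BR = Y, leader payoff 7.
- B: BR = Y, leader payoff 6.
- C: BR = Z, leader payoff 15.
- D: BR = W, leader payoff 3.
- E: BR = X, leader payoff 2.
Player I's induced payoffs are 7, 6, 15, 3, 2, so Player I commits to C. Subgame-perfect outcome: (C, Z) with payoffs (15, 6).

6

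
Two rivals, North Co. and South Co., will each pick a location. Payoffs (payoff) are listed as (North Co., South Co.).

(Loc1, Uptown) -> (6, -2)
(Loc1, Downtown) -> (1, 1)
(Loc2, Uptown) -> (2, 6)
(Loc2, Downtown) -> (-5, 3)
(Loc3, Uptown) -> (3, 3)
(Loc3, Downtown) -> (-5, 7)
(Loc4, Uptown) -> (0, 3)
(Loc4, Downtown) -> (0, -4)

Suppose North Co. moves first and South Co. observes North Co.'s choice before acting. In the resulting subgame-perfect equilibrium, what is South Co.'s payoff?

Backward induction with North Co. moving first.
- Loc1: South Co. compares -2, 1 and picks Downtown; North Co. would get 1.
- Loc2: South Co. compares 6, 3 and picks Uptown; North Co. would get 2.
- Loc3: South Co. compares 3, 7 and picks Downtown; North Co. would get -5.
- Loc4: South Co. compares 3, -4 and picks Uptown; North Co. would get 0.
Among 1, 2, -5, 0, the best is 2 at Loc2. Subgame-perfect outcome: (Loc2, Uptown) with payoffs (2, 6).

6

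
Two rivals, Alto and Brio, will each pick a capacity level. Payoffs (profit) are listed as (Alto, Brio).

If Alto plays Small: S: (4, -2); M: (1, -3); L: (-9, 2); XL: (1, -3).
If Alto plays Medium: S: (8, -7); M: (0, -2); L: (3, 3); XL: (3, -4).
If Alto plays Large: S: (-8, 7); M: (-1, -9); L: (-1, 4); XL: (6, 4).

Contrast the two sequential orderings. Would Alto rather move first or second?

If Alto leads: Brio's best replies are Small→L, Medium→L, Large→S; Alto's induced payoffs -9, 3, -8; outcome (Medium, L), payoffs (3, 3).
If Brio leads: Alto's best replies are S→Medium, M→Small, L→Medium, XL→Large; Brio's induced payoffs -7, -3, 3, 4; outcome (Large, XL), payoffs (6, 4).
Alto gets 3 moving first and 6 moving second, so Alto prefers to move second.

second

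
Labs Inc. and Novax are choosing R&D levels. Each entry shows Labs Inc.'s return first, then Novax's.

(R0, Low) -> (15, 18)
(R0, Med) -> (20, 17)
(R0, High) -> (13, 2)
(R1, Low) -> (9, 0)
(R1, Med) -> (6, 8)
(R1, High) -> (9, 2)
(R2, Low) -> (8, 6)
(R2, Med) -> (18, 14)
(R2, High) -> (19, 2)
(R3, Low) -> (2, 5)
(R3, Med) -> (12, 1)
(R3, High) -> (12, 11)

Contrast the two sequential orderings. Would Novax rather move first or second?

If Labs Inc. leads: Novax's best replies are R0→Low, R1→Med, R2→Med, R3→High; Labs Inc.'s induced payoffs 15, 6, 18, 12; outcome (R2, Med), payoffs (18, 14).
If Novax leads: Labs Inc.'s best replies are Low→R0, Med→R0, High→R2; Novax's induced payoffs 18, 17, 2; outcome (R0, Low), payoffs (15, 18).
Novax gets 18 moving first and 14 moving second, so Novax prefers to move first.

first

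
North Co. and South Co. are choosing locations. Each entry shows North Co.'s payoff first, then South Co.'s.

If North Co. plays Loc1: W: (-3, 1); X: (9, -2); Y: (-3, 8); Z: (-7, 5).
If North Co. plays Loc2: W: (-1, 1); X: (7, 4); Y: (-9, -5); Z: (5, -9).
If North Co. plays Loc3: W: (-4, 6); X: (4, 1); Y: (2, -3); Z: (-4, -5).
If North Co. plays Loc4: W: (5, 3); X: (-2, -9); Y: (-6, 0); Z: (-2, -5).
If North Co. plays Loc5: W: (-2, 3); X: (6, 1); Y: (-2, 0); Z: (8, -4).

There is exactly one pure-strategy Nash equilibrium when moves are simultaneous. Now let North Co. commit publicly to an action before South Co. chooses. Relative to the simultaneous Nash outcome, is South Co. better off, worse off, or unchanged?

better off

Work backward from South Co.'s decision.
- Loc1 → South Co. plays Y (best of 1, -2, 8, 5); North Co. gets -3.
- Loc2 → South Co. plays X (best of 1, 4, -5, -9); North Co. gets 7.
- Loc3 → South Co. plays W (best of 6, 1, -3, -5); North Co. gets -4.
- Loc4 → South Co. plays W (best of 3, -9, 0, -5); North Co. gets 5.
- Loc5 → South Co. plays W (best of 3, 1, 0, -4); North Co. gets -2.
Among -3, 7, -4, 5, -2, the best is 7 at Loc2. Subgame-perfect outcome: (Loc2, X) with payoffs (7, 4).
Now find the simultaneous Nash equilibrium.
North Co.'s best replies: W→Loc4; X→Loc1; Y→Loc3; Z→Loc5.
South Co.'s best replies: Loc1→Y; Loc2→X; Loc3→W; Loc4→W; Loc5→W.
Only (Loc4, W) has each player best-responding; Nash payoffs (5, 3).
South Co. earns 4 sequentially versus 3 at the Nash outcome: better off.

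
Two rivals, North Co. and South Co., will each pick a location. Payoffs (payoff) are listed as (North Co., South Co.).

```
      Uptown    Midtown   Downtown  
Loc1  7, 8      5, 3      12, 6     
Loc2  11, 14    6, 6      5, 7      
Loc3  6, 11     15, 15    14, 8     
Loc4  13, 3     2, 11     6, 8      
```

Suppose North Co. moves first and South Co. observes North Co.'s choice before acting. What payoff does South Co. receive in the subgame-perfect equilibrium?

15

Solve by backward induction (North Co. leads).
- Loc1: South Co. compares 8, 3, 6 and picks Uptown; North Co. would get 7.
- Loc2: South Co. compares 14, 6, 7 and picks Uptown; North Co. would get 11.
- Loc3: South Co. compares 11, 15, 8 and picks Midtown; North Co. would get 15.
- Loc4: South Co. compares 3, 11, 8 and picks Midtown; North Co. would get 2.
Maximizing over 7, 11, 15, 2, North Co. chooses Loc3. Subgame-perfect outcome: (Loc3, Midtown) with payoffs (15, 15).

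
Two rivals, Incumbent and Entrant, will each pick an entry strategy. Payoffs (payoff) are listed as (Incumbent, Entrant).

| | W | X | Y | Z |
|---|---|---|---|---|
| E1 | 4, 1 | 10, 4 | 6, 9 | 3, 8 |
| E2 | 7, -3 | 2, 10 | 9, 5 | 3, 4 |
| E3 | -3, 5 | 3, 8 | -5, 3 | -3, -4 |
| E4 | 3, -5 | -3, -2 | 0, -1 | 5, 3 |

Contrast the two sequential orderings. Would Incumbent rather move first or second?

If Incumbent leads: Entrant's best replies are E1→Y, E2→X, E3→X, E4→Z; Incumbent's induced payoffs 6, 2, 3, 5; outcome (E1, Y), payoffs (6, 9).
If Entrant leads: Incumbent's best replies are W→E2, X→E1, Y→E2, Z→E4; Entrant's induced payoffs -3, 4, 5, 3; outcome (E2, Y), payoffs (9, 5).
Incumbent gets 6 moving first and 9 moving second, so Incumbent prefers to move second.

second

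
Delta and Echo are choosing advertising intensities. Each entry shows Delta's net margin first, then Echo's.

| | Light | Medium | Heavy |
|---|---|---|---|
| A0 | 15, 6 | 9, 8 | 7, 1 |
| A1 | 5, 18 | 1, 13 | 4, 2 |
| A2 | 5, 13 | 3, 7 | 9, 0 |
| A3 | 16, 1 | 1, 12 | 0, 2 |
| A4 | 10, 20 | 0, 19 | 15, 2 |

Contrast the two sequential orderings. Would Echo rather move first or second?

second

If Delta leads: Echo's best replies are A0→Medium, A1→Light, A2→Light, A3→Medium, A4→Light; Delta's induced payoffs 9, 5, 5, 1, 10; outcome (A4, Light), payoffs (10, 20).
If Echo leads: Delta's best replies are Light→A3, Medium→A0, Heavy→A4; Echo's induced payoffs 1, 8, 2; outcome (A0, Medium), payoffs (9, 8).
Echo gets 8 moving first and 20 moving second, so Echo prefers to move second.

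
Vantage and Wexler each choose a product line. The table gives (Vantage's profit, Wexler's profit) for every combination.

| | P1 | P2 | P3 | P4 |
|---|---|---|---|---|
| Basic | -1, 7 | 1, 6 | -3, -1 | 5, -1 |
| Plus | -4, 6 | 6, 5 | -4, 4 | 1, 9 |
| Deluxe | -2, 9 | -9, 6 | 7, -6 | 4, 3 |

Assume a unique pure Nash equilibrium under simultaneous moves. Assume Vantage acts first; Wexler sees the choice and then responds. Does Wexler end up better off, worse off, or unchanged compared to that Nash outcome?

better off

Work backward from Wexler's decision.
- Basic → Wexler plays P1 (best of 7, 6, -1, -1); Vantage gets -1.
- Plus → Wexler plays P4 (best of 6, 5, 4, 9); Vantage gets 1.
- Deluxe → Wexler plays P1 (best of 9, 6, -6, 3); Vantage gets -2.
Among -1, 1, -2, the best is 1 at Plus. Subgame-perfect outcome: (Plus, P4) with payoffs (1, 9).
For the simultaneous game, intersect best replies.
Vantage's best replies: P1→Basic; P2→Plus; P3→Deluxe; P4→Basic.
Wexler's best replies: Basic→P1; Plus→P4; Deluxe→P1.
Only (Basic, P1) has each player best-responding; Nash payoffs (-1, 7).
Wexler earns 9 sequentially versus 7 at the Nash outcome: better off.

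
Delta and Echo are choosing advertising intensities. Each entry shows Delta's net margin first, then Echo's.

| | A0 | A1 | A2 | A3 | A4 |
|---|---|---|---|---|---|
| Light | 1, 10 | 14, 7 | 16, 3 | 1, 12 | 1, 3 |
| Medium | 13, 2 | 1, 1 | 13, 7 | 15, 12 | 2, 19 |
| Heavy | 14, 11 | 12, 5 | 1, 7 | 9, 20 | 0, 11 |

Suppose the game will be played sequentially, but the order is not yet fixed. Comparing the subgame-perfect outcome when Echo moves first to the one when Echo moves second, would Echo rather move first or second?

second

If Delta leads: Echo's best replies are Light→A3, Medium→A4, Heavy→A3; Delta's induced payoffs 1, 2, 9; outcome (Heavy, A3), payoffs (9, 20).
If Echo leads: Delta's best replies are A0→Heavy, A1→Light, A2→Light, A3→Medium, A4→Medium; Echo's induced payoffs 11, 7, 3, 12, 19; outcome (Medium, A4), payoffs (2, 19).
Echo gets 19 moving first and 20 moving second, so Echo prefers to move second.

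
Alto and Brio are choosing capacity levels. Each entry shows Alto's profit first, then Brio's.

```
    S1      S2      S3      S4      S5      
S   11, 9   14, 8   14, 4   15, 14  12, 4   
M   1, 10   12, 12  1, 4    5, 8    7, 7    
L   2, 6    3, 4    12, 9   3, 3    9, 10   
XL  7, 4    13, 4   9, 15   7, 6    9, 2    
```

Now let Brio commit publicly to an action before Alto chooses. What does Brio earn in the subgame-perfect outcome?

14

Backward induction with Brio moving first.
- S1: BR = S, leader payoff 9.
- S2: BR = S, leader payoff 8.
- S3: BR = S, leader payoff 4.
- S4: BR = S, leader payoff 14.
- S5: BR = S, leader payoff 4.
Brio's induced payoffs are 9, 8, 4, 14, 4, so Brio commits to S4. Subgame-perfect outcome: (S, S4) with payoffs (15, 14).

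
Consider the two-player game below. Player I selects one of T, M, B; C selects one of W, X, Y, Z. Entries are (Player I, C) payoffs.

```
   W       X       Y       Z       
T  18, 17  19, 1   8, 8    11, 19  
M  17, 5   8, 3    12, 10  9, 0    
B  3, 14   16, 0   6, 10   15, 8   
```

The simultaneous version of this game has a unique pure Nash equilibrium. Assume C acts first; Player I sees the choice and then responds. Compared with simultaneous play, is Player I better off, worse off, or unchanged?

better off

Solve by backward induction (C leads).
- W: Player I compares 18, 17, 3 and picks T; C would get 17.
- X: Player I compares 19, 8, 16 and picks T; C would get 1.
- Y: Player I compares 8, 12, 6 and picks M; C would get 10.
- Z: Player I compares 11, 9, 15 and picks B; C would get 8.
C's induced payoffs are 17, 1, 10, 8, so C commits to W. Subgame-perfect outcome: (T, W) with payoffs (18, 17).
For the simultaneous game, intersect best replies.
Player I's best replies: W→T; X→T; Y→M; Z→B.
C's best replies: T→Z; M→Y; B→W.
The unique mutual best reply is (M, Y), giving (12, 10).
Player I earns 18 sequentially versus 12 at the Nash outcome: better off.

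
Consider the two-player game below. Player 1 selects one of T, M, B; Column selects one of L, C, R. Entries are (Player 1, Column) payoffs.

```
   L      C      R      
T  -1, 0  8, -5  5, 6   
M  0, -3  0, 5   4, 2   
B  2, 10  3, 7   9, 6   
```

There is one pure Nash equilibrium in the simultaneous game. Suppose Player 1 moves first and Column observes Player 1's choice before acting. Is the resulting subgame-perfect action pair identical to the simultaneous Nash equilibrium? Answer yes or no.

Solve by backward induction (Player 1 leads).
- T: Column compares 0, -5, 6 and picks R; Player 1 would get 5.
- M: Column compares -3, 5, 2 and picks C; Player 1 would get 0.
- B: Column compares 10, 7, 6 and picks L; Player 1 would get 2.
Maximizing over 5, 0, 2, Player 1 chooses T. Subgame-perfect outcome: (T, R) with payoffs (5, 6).
For the simultaneous game, intersect best replies.
Player 1's best replies: L→B; C→T; R→B.
Column's best replies: T→R; M→C; B→L.
Only (B, L) has each player best-responding; Nash payoffs (2, 10).
Sequential outcome (T, R) differs from the Nash profile (B, L).

no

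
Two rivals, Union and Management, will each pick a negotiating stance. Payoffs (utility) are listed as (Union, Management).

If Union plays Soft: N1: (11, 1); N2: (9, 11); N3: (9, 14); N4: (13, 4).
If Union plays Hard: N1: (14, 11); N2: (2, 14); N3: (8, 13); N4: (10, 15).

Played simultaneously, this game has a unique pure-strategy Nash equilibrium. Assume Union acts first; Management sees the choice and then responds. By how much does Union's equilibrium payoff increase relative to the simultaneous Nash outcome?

1

Management best-responds to each possible Union move:
- Soft: Management compares 1, 11, 14, 4 and picks N3; Union would get 9.
- Hard: Management compares 11, 14, 13, 15 and picks N4; Union would get 10.
Among 9, 10, the best is 10 at Hard. Subgame-perfect outcome: (Hard, N4) with payoffs (10, 15).
Now find the simultaneous Nash equilibrium.
Union's best replies: N1→Hard; N2→Soft; N3→Soft; N4→Soft.
Management's best replies: Soft→N3; Hard→N4.
Only (Soft, N3) has each player best-responding; Nash payoffs (9, 14).
Union's commitment gain: 10 − 9 = 1.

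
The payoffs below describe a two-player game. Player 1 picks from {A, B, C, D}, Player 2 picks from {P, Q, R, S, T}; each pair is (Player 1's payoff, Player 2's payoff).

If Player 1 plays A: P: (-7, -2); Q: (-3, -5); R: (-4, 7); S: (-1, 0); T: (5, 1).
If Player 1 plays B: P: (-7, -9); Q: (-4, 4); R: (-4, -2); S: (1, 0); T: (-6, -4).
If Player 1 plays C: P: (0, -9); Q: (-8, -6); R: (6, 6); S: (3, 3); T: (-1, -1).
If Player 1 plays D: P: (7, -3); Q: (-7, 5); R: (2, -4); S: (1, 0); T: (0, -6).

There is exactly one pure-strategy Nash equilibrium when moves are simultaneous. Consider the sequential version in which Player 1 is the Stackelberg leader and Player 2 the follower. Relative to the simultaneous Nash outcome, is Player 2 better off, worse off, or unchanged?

unchanged

Player 2 best-responds to each possible Player 1 move:
- A: Player 2 compares -2, -5, 7, 0, 1 and picks R; Player 1 would get -4.
- B: Player 2 compares -9, 4, -2, 0, -4 and picks Q; Player 1 would get -4.
- C: Player 2 compares -9, -6, 6, 3, -1 and picks R; Player 1 would get 6.
- D: Player 2 compares -3, 5, -4, 0, -6 and picks Q; Player 1 would get -7.
Maximizing over -4, -4, 6, -7, Player 1 chooses C. Subgame-perfect outcome: (C, R) with payoffs (6, 6).
Under simultaneous play:
Player 1's best replies: P→D; Q→A; R→C; S→C; T→A.
Player 2's best replies: A→R; B→Q; C→R; D→Q.
The unique mutual best reply is (C, R), giving (6, 6).
Player 2 earns 6 sequentially versus 6 at the Nash outcome: unchanged.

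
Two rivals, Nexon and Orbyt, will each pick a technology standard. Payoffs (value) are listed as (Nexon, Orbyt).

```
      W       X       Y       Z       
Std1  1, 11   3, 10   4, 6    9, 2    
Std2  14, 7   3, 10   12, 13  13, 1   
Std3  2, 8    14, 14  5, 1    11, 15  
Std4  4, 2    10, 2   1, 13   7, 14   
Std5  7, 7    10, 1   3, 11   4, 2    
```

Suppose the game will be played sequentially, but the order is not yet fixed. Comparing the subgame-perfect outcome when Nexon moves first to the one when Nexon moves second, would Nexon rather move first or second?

If Nexon leads: Orbyt's best replies are Std1→W, Std2→Y, Std3→Z, Std4→Z, Std5→Y; Nexon's induced payoffs 1, 12, 11, 7, 3; outcome (Std2, Y), payoffs (12, 13).
If Orbyt leads: Nexon's best replies are W→Std2, X→Std3, Y→Std2, Z→Std2; Orbyt's induced payoffs 7, 14, 13, 1; outcome (Std3, X), payoffs (14, 14).
Nexon gets 12 moving first and 14 moving second, so Nexon prefers to move second.

second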